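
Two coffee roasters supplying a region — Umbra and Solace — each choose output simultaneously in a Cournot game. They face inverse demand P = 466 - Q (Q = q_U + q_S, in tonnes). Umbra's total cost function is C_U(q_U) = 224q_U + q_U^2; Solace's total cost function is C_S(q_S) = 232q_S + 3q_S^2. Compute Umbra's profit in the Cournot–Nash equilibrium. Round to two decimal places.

Umbra's profit: π_U = (466 - Q)q_U - (224q_U + q_U²). Setting ∂π_U/∂q_U = 0: 242 - 4q_U - (q_S) = 0.
Solace's first-order condition: 234 - 8q_S - (q_U) = 0.
Rearranging gives the reaction functions q_U = (242 - q_S)/4 and q_S = (234 - q_U)/8.
Solving the pair: q_U = 1702/31, q_S = 694/31.
Price P = 466 - 77.2903 = 388.7097.
Umbra's profit: 388.7097·(1702/31) - 224·(1702/31) - (1702/31)² = 6028.7284.

6028.73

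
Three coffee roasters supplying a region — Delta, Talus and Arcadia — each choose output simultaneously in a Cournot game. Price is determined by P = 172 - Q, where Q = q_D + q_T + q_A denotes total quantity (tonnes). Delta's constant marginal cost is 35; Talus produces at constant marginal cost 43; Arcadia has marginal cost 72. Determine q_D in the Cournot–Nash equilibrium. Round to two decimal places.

Delta's profit: π_D = (172 - Q)q_D - (35q_D). Setting ∂π_D/∂q_D = 0: 137 - 2q_D - (q_T + q_A) = 0.
Talus's first-order condition: 129 - 2q_T - (q_D + q_A) = 0.
Arcadia's first-order condition: 100 - 2q_A - (q_D + q_T) = 0.
Adding the 3 conditions: 366 − 2Q − 2Q = 0, i.e. Q = 183/2.
Back-substituting: q_D = (137 − 183/2) = 91/2, q_T = (129 − 183/2) = 75/2, q_A = (100 − 183/2) = 17/2.

45.50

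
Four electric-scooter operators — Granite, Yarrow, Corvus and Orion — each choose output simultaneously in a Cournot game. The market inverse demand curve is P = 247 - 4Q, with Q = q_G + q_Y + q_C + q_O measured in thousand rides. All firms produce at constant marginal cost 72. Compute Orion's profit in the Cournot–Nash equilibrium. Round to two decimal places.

306.25

A representative firm's profit is π_i = q_i(247 - 4Q) - 72q_i.
Setting ∂π_i/∂q_i = 0 with rivals' quantities fixed: 175 - 8q_i - 4·Σ_{j≠i} q_j = 0.
By symmetry each firm produces the same amount; substituting Σ_{j≠i} q_j = 3q_i yields q_i = 175/20 = 35/4.
Price P = 247 - 4·35 = 107.
Orion's profit: (107 - 72)·(35/4) = 1225/4.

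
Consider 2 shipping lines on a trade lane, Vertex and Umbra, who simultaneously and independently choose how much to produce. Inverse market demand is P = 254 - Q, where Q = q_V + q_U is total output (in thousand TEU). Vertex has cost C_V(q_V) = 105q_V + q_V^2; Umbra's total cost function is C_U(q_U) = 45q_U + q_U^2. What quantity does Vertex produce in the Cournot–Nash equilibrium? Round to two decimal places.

25.80

Vertex's profit: π_V = (254 - Q)q_V - (105q_V + q_V²). Setting ∂π_V/∂q_V = 0: 149 - 4q_V - (q_U) = 0.
Umbra's profit: π_U = (254 - Q)q_U - (45q_U + q_U²). Setting ∂π_U/∂q_U = 0: 209 - 4q_U - (q_V) = 0.
Best responses: q_V = (149 - q_U)/4, q_U = (209 - q_V)/4.
Substituting one into the other gives q_V = 129/5 and q_U = 229/5.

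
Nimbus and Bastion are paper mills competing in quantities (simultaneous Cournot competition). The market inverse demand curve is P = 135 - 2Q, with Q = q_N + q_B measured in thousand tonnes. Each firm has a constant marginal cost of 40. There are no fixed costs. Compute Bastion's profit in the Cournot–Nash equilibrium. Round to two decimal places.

A representative firm's profit is π_i = q_i(135 - 2Q) - 40q_i.
First-order condition (treating rivals' output as given): 95 - 4q_i - 2q_j = 0.
By symmetry each firm produces the same amount; substituting q_j = q_i yields q_i = 95/6.
Price P = 135 - 2·(95/3) = 215/3.
Bastion's profit: (215/3 - 40)·(95/6) = 501.3889.

501.39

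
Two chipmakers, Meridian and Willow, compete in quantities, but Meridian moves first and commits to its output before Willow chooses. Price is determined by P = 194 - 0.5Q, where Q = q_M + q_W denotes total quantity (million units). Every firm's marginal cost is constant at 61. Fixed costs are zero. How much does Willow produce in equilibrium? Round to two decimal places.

The follower Willow best-responds to any q_M: π_W = (194 - 0.5Q)q_W - 61q_W.
Setting the follower's marginal profit to zero, 133 - (1/2)q_M - q_W = 0, i.e. q_W = (133 - (1/2)q_M).
Meridian substitutes q_W(q_M) into its own profit: π_M = q_M(194 - (1/2)q_M - (133 - (1/2)q_M)/2) - 61q_M = (255/2 - (1/4)q_M)q_M - 61q_M.
Leader FOC: 133/2 - (1/2)q_M = 0, so q_M = 133.
Then q_W = (133 - (1/2)·133) = 133/2.

66.50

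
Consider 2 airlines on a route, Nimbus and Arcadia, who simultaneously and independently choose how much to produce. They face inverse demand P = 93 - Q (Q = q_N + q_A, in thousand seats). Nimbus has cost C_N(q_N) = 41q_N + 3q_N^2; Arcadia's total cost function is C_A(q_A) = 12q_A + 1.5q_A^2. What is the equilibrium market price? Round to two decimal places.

73.13

Nimbus's profit: π_N = (93 - Q)q_N - (41q_N + 3q_N²). Setting ∂π_N/∂q_N = 0: 52 - 8q_N - (q_A) = 0.
Arcadia's profit: π_A = (93 - Q)q_A - (12q_A + (3/2)q_A²). Setting ∂π_A/∂q_A = 0: 81 - 5q_A - (q_N) = 0.
Rearranging gives the reaction functions q_N = (52 - q_A)/8 and q_A = (81 - q_N)/5.
Substituting one into the other gives q_N = 179/39 and q_A = 596/39.
Total output Q = 775/39, so price P = 93 - 775/39 = 73.1282.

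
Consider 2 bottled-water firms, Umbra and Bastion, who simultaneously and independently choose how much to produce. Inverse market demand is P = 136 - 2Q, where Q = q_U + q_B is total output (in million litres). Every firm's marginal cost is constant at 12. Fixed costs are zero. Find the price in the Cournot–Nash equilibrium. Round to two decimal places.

53.33

Each firm earns π_i = (136 - 2Q)q_i - 12q_i.
Setting ∂π_i/∂q_i = 0 with rivals' quantities fixed: 124 - 4q_i - 2q_j = 0.
By symmetry each firm produces the same amount; substituting q_j = q_i yields q_i = 124/6 = 62/3.
Total output Q = 124/3, so price P = 136 - 2·(124/3) = 160/3.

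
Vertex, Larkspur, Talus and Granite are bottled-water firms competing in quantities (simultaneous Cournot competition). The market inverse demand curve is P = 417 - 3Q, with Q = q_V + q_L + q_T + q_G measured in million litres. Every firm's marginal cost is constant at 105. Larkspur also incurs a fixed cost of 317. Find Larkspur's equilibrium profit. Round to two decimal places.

Each firm earns π_i = (417 - 3Q)q_i - 105q_i.
First-order condition (treating rivals' output as given): 312 - 6q_i - 3·Σ_{j≠i} q_j = 0.
With identical firms every q_j equals q_i, so Σ_{j≠i} q_j = 3q_i and 312 = 15q_i, giving q_i = 104/5.
Price P = 417 - 3·(416/5) = 837/5.
Larkspur's profit: (837/5 - 105)·(104/5) - 317 = 980.9200.

980.92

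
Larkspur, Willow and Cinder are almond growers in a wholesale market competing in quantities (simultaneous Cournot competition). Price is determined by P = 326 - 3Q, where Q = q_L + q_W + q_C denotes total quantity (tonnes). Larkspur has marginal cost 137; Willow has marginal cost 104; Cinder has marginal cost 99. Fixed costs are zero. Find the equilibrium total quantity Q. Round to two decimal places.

53.17

Larkspur's profit: π_L = (326 - 3Q)q_L - (137q_L). Setting ∂π_L/∂q_L = 0: 189 - 6q_L - 3(q_W + q_C) = 0.
Willow's first-order condition: 222 - 6q_W - 3(q_L + q_C) = 0.
Cinder's profit: π_C = (326 - 3Q)q_C - (99q_C). Setting ∂π_C/∂q_C = 0: 227 - 6q_C - 3(q_L + q_W) = 0.
Adding the 3 first-order conditions: 638 − 12Q = 0, so Q = 319/6.
Back-substituting: q_L = (189 − 319/2)/3 = 59/6, q_W = (222 − 319/2)/3 = 125/6, q_C = (227 − 319/2)/3 = 45/2.
Total output Q = 59/6 + 125/6 + 45/2 = 319/6.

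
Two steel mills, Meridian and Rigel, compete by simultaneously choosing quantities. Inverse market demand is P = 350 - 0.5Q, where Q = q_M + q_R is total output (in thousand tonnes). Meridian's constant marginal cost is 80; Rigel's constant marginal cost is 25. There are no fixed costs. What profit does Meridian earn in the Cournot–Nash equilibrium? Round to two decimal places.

10272.22

Meridian's profit: π_M = (350 - 0.5Q)q_M - (80q_M). Setting ∂π_M/∂q_M = 0: 270 - q_M - (1/2)(q_R) = 0.
Rigel's first-order condition: 325 - q_R - (1/2)(q_M) = 0.
Rearranging gives the reaction functions q_M = (270 - (1/2)q_R) and q_R = (325 - (1/2)q_M).
Substituting one into the other gives q_M = 430/3 and q_R = 760/3.
Price P = 350 - (1/2)·(1190/3) = 455/3.
Meridian's profit: (455/3 - 80)·(430/3) = 10272.2222.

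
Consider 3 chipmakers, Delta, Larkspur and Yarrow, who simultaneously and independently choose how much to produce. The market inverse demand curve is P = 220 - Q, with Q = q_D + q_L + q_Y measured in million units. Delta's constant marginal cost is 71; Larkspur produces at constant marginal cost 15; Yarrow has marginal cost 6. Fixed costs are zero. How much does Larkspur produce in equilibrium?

Delta's profit: π_D = (220 - Q)q_D - (71q_D). Setting ∂π_D/∂q_D = 0: 149 - 2q_D - (q_L + q_Y) = 0.
Larkspur's profit: π_L = (220 - Q)q_L - (15q_L). Setting ∂π_L/∂q_L = 0: 205 - 2q_L - (q_D + q_Y) = 0.
Yarrow's profit: π_Y = (220 - Q)q_Y - (6q_Y). Setting ∂π_Y/∂q_Y = 0: 214 - 2q_Y - (q_D + q_L) = 0.
Adding the 3 conditions: 568 − 2Q − 2Q = 0, i.e. Q = 142.
Back-substituting: q_D = (149 − 142) = 7, q_L = (205 − 142) = 63, q_Y = (214 − 142) = 72.

63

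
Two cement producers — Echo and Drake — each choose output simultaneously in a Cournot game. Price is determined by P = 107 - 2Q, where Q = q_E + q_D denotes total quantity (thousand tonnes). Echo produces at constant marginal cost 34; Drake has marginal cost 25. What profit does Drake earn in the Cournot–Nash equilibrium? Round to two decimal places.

Echo's profit: π_E = (107 - 2Q)q_E - (34q_E). Setting ∂π_E/∂q_E = 0: 73 - 4q_E - 2(q_D) = 0.
Drake's profit: π_D = (107 - 2Q)q_D - (25q_D). Setting ∂π_D/∂q_D = 0: 82 - 4q_D - 2(q_E) = 0.
Rearranging gives the reaction functions q_E = (73 - 2q_D)/4 and q_D = (82 - 2q_E)/4.
Solving the pair: q_E = 32/3, q_D = 91/6.
Price P = 107 - 2·(155/6) = 166/3.
Drake's profit: (166/3 - 25)·(91/6) = 460.0556.

460.06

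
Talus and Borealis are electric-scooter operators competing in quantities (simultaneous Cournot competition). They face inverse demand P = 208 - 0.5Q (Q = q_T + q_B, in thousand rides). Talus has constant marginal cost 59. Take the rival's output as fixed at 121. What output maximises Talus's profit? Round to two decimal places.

With the rival's output fixed at 121, Talus's profit is π_T = (208 - (1/2)·121 - (1/2)q_T)q_T - (59q_T) = (295/2 - (1/2)q_T)q_T - (59q_T).
∂π_T/∂q_T = 177/2 - q_T = 0, so q_T = 177/2.

88.50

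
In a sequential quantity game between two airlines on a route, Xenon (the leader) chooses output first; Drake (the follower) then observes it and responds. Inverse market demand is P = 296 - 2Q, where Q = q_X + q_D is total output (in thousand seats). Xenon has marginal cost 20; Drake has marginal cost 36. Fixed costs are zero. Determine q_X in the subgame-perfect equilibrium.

Solve by backward induction. Given q_X, the follower Drake maximises π_D = (296 - 2q_X - 2q_D)q_D - 36q_D.
Follower FOC: 260 - 2q_X - 4q_D = 0, so q_D(q_X) = (260 - 2q_X)/4.
The leader anticipates this reaction. Substituting into P = 296 - 2Q gives P = 166 - q_X, so π_X = (166 - q_X)q_X - 20q_X.
The leader's first-order condition 146 - 2q_X = 0 yields q_X = 73.
Then q_D = (260 - 2·73)/4 = 57/2.

73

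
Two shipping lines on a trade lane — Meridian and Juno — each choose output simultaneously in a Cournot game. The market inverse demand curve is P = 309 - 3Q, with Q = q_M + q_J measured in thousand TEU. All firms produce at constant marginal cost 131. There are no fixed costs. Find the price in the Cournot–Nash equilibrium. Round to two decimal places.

A representative firm's profit is π_i = q_i(309 - 3Q) - 131q_i.
Setting ∂π_i/∂q_i = 0 with rivals' quantities fixed: 178 - 6q_i - 3q_j = 0.
With identical firms every q_j equals q_i, so q_j = q_i and 178 = 9q_i, giving q_i = 178/9.
Total output Q = 356/9, so price P = 309 - 3·(356/9) = 571/3.

190.33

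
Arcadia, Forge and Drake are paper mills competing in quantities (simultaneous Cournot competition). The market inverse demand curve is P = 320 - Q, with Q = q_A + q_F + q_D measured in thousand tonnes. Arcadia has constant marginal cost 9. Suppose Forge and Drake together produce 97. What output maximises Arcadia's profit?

With rivals' combined output fixed at 97, Arcadia's profit is π_A = (320 - 97 - q_A)q_A - (9q_A) = (223 - q_A)q_A - (9q_A).
∂π_A/∂q_A = 214 - 2q_A = 0, so q_A = 107.

107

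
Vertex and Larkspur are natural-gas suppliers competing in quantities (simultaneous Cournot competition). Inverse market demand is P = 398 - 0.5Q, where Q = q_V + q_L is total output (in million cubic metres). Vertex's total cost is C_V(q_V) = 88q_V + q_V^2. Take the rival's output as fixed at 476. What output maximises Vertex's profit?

With the rival's output fixed at 476, Vertex's profit is π_V = (398 - (1/2)·476 - (1/2)q_V)q_V - (88q_V + q_V²) = (160 - (1/2)q_V)q_V - (88q_V + q_V²).
∂π_V/∂q_V = 72 - 3q_V = 0, so q_V = 24.

24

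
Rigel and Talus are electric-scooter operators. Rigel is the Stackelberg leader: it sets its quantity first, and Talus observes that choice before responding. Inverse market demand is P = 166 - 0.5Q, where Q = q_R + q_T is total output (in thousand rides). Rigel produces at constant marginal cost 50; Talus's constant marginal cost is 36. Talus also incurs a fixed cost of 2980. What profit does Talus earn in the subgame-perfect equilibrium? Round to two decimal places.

Solve by backward induction. Given q_R, the follower Talus maximises π_T = (166 - (1/2)q_R - (1/2)q_T)q_T - 36q_T.
Follower FOC: 130 - (1/2)q_R - q_T = 0, so q_T(q_R) = (130 - (1/2)q_R).
The leader anticipates this reaction. Substituting into P = 166 - 0.5Q gives P = 101 - (1/4)q_R, so π_R = (101 - (1/4)q_R)q_R - 50q_R.
The leader's first-order condition 51 - (1/2)q_R = 0 yields q_R = 102.
Then q_T = (130 - (1/2)·102) = 79.
Price P = 166 - (1/2)·181 = 151/2.
Talus's profit: (151/2 - 36)·79 - 2980 = 281/2.

140.50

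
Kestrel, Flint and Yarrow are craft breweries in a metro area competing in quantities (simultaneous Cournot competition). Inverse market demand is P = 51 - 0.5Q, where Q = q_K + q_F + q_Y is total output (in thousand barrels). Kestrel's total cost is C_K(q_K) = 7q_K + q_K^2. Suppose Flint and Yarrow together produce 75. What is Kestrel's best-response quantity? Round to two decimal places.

With rivals' combined output fixed at 75, Kestrel's profit is π_K = (51 - (1/2)·75 - (1/2)q_K)q_K - (7q_K + q_K²) = (27/2 - (1/2)q_K)q_K - (7q_K + q_K²).
∂π_K/∂q_K = 13/2 - 3q_K = 0, so q_K = 13/6.

2.17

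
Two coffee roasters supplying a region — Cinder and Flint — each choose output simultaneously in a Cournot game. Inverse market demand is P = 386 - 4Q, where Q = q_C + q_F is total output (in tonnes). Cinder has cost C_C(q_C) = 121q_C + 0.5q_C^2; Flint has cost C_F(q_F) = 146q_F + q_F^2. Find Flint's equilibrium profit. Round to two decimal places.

1104.82

Cinder's profit: π_C = (386 - 4Q)q_C - (121q_C + (1/2)q_C²). Setting ∂π_C/∂q_C = 0: 265 - 9q_C - 4(q_F) = 0.
Flint's profit: π_F = (386 - 4Q)q_F - (146q_F + q_F²). Setting ∂π_F/∂q_F = 0: 240 - 10q_F - 4(q_C) = 0.
Best responses: q_C = (265 - 4q_F)/9, q_F = (240 - 4q_C)/10.
Substituting one into the other gives q_C = 845/37 and q_F = 550/37.
Price P = 386 - 4·(1395/37) = 235.1892.
Flint's profit: 235.1892·(550/37) - 146·(550/37) - (550/37)² = 1104.8210.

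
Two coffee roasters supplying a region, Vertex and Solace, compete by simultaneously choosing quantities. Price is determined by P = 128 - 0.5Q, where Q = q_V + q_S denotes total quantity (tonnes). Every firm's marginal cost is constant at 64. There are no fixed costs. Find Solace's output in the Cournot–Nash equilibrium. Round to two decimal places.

Each firm earns π_i = (128 - 0.5Q)q_i - 64q_i.
Setting ∂π_i/∂q_i = 0 with rivals' quantities fixed: 64 - q_i - (1/2)q_j = 0.
By symmetry each firm produces the same amount; substituting q_j = q_i yields q_i = 64/(3/2) = 128/3.

42.67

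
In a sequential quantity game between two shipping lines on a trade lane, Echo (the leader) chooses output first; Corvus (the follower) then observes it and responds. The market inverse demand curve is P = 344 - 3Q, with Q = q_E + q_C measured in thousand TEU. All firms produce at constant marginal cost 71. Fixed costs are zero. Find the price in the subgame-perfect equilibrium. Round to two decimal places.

139.25

Solve by backward induction. Given q_E, the follower Corvus maximises π_C = (344 - 3q_E - 3q_C)q_C - 71q_C.
∂π_C/∂q_C = 273 - 3q_E - 6q_C = 0 gives the reaction function q_C = (273 - 3q_E)/6.
Echo substitutes q_C(q_E) into its own profit: π_E = q_E(344 - 3q_E - (273 - 3q_E)/2) - 71q_E = (415/2 - (3/2)q_E)q_E - 71q_E.
Leader FOC: 273/2 - 3q_E = 0, so q_E = 91/2.
Then q_C = (273 - 3·(91/2))/6 = 91/4.
Total output Q = 273/4, so price P = 344 - 3·(273/4) = 557/4.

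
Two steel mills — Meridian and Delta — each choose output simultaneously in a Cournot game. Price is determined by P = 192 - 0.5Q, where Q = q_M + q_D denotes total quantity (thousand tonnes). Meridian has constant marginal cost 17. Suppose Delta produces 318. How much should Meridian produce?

With the rival's output fixed at 318, Meridian's profit is π_M = (192 - (1/2)·318 - (1/2)q_M)q_M - (17q_M) = (33 - (1/2)q_M)q_M - (17q_M).
∂π_M/∂q_M = 16 - q_M = 0, so q_M = 16.

16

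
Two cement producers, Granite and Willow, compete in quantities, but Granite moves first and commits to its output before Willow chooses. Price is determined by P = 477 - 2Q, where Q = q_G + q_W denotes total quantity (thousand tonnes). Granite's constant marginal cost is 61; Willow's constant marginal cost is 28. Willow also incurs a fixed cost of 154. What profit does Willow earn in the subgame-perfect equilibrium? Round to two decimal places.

The follower Willow best-responds to any q_G: π_W = (477 - 2Q)q_W - 28q_W.
Setting the follower's marginal profit to zero, 449 - 2q_G - 4q_W = 0, i.e. q_W = (449 - 2q_G)/4.
Granite substitutes q_W(q_G) into its own profit: π_G = q_G(477 - 2q_G - (449 - 2q_G)/2) - 61q_G = (505/2 - q_G)q_G - 61q_G.
Maximising: ∂π_G/∂q_G = 383/2 - 2q_G = 0, giving q_G = 383/4.
Then q_W = (449 - 2·(383/4))/4 = 515/8.
Price P = 477 - 2·(1281/8) = 627/4.
Willow's profit: (627/4 - 28)·(515/8) - 154 = 8134.2813.

8134.28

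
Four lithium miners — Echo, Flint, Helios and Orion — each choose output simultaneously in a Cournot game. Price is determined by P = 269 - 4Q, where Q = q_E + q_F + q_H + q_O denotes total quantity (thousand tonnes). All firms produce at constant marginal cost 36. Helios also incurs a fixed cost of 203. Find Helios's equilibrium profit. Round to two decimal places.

Each firm earns π_i = (269 - 4Q)q_i - 36q_i.
Setting ∂π_i/∂q_i = 0 with rivals' quantities fixed: 233 - 8q_i - 4·Σ_{j≠i} q_j = 0.
By symmetry each firm produces the same amount; substituting Σ_{j≠i} q_j = 3q_i yields q_i = 233/20.
Price P = 269 - 4·(233/5) = 413/5.
Helios's profit: (413/5 - 36)·(233/20) - 203 = 339.8900.

339.89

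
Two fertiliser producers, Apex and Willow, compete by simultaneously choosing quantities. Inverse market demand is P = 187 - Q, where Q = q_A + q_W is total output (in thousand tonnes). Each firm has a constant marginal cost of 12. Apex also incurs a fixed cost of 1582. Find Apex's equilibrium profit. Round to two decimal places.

A representative firm's profit is π_i = q_i(187 - Q) - 12q_i.
Setting ∂π_i/∂q_i = 0 with rivals' quantities fixed: 175 - 2q_i - q_j = 0.
By symmetry each firm produces the same amount; substituting q_j = q_i yields q_i = 175/3.
Price P = 187 - 350/3 = 211/3.
Apex's profit: (211/3 - 12)·(175/3) - 1582 = 1820.7778.

1820.78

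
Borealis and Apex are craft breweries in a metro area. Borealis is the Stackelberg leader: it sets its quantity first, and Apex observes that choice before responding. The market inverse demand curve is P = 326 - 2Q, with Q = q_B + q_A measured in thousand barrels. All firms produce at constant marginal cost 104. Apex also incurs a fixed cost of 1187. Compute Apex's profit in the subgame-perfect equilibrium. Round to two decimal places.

The follower Apex best-responds to any q_B: π_A = (326 - 2Q)q_A - 104q_A.
Follower FOC: 222 - 2q_B - 4q_A = 0, so q_A(q_B) = (222 - 2q_B)/4.
Borealis substitutes q_A(q_B) into its own profit: π_B = q_B(326 - 2q_B - (222 - 2q_B)/2) - 104q_B = (215 - q_B)q_B - 104q_B.
Maximising: ∂π_B/∂q_B = 111 - 2q_B = 0, giving q_B = 111/2.
Then q_A = (222 - 2·(111/2))/4 = 111/4.
Price P = 326 - 2·(333/4) = 319/2.
Apex's profit: (319/2 - 104)·(111/4) - 1187 = 353.1250.

353.13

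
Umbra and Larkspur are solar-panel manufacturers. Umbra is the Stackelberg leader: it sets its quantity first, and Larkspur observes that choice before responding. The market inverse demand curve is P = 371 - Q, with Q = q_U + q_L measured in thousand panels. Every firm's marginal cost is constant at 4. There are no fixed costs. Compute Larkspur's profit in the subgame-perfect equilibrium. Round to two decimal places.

Solve by backward induction. Given q_U, the follower Larkspur maximises π_L = (371 - q_U - q_L)q_L - 4q_L.
Setting the follower's marginal profit to zero, 367 - q_U - 2q_L = 0, i.e. q_L = (367 - q_U)/2.
Umbra substitutes q_L(q_U) into its own profit: π_U = q_U(371 - q_U - (367 - q_U)/2) - 4q_U = (375/2 - (1/2)q_U)q_U - 4q_U.
Maximising: ∂π_U/∂q_U = 367/2 - q_U = 0, giving q_U = 367/2.
Then q_L = (367 - 367/2)/2 = 367/4.
Price P = 371 - 1101/4 = 383/4.
Larkspur's profit: (383/4 - 4)·(367/4) = 8418.0625.

8418.06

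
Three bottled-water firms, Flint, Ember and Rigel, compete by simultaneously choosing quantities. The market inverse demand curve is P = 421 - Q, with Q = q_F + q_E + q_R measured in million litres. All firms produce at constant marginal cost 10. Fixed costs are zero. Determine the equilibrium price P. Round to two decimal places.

A representative firm's profit is π_i = q_i(421 - Q) - 10q_i.
Setting ∂π_i/∂q_i = 0 with rivals' quantities fixed: 411 - 2q_i - Σ_{j≠i} q_j = 0.
With identical firms every q_j equals q_i, so Σ_{j≠i} q_j = 2q_i and 411 = 4q_i, giving q_i = 411/4.
Total output Q = 1233/4, so price P = 421 - 1233/4 = 451/4.

112.75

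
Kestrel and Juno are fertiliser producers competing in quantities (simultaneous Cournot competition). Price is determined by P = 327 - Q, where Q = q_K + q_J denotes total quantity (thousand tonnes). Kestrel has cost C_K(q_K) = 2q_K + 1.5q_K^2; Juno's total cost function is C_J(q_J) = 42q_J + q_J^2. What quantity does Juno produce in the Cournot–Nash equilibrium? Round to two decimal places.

57.89

Kestrel's profit: π_K = (327 - Q)q_K - (2q_K + (3/2)q_K²). Setting ∂π_K/∂q_K = 0: 325 - 5q_K - (q_J) = 0.
Juno's profit: π_J = (327 - Q)q_J - (42q_J + q_J²). Setting ∂π_J/∂q_J = 0: 285 - 4q_J - (q_K) = 0.
So q_K = (325 - q_J)/5 and q_J = (285 - q_K)/4.
Solving the pair: q_K = 1015/19, q_J = 1100/19.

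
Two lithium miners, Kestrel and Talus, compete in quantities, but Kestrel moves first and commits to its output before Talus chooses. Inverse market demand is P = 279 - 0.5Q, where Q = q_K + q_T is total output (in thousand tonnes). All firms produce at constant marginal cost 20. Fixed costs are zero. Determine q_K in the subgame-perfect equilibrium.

259

Solve by backward induction. Given q_K, the follower Talus maximises π_T = (279 - (1/2)q_K - (1/2)q_T)q_T - 20q_T.
Setting the follower's marginal profit to zero, 259 - (1/2)q_K - q_T = 0, i.e. q_T = (259 - (1/2)q_K).
Kestrel substitutes q_T(q_K) into its own profit: π_K = q_K(279 - (1/2)q_K - (259 - (1/2)q_K)/2) - 20q_K = (299/2 - (1/4)q_K)q_K - 20q_K.
Maximising: ∂π_K/∂q_K = 259/2 - (1/2)q_K = 0, giving q_K = 259.
Then q_T = (259 - (1/2)·259) = 259/2.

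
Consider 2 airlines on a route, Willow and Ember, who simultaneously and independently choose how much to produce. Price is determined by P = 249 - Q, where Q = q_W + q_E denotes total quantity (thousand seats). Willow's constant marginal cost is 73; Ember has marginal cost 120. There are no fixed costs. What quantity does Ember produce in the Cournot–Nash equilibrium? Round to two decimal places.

Willow's profit: π_W = (249 - Q)q_W - (73q_W). Setting ∂π_W/∂q_W = 0: 176 - 2q_W - (q_E) = 0.
Ember's first-order condition: 129 - 2q_E - (q_W) = 0.
Rearranging gives the reaction functions q_W = (176 - q_E)/2 and q_E = (129 - q_W)/2.
Solving the pair: q_W = 223/3, q_E = 82/3.

27.33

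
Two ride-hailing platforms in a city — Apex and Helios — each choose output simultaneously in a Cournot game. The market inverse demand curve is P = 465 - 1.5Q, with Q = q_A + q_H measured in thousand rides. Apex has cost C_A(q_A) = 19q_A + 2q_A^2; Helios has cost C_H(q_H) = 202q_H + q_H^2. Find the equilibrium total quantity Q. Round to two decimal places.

Apex's profit: π_A = (465 - 1.5Q)q_A - (19q_A + 2q_A²). Setting ∂π_A/∂q_A = 0: 446 - 7q_A - (3/2)(q_H) = 0.
Helios's profit: π_H = (465 - 1.5Q)q_H - (202q_H + q_H²). Setting ∂π_H/∂q_H = 0: 263 - 5q_H - (3/2)(q_A) = 0.
Rearranging gives the reaction functions q_A = (446 - (3/2)q_H)/7 and q_H = (263 - (3/2)q_A)/5.
Substituting one into the other gives q_A = 56.0458 and q_H = 35.7863.
Total output Q = 56.0458 + 35.7863 = 91.8321.

91.83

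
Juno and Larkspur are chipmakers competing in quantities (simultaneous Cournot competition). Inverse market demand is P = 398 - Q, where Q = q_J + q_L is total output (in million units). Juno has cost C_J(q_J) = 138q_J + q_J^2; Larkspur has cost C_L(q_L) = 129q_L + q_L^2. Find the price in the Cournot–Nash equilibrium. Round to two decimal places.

Juno's profit: π_J = (398 - Q)q_J - (138q_J + q_J²). Setting ∂π_J/∂q_J = 0: 260 - 4q_J - (q_L) = 0.
Larkspur's profit: π_L = (398 - Q)q_L - (129q_L + q_L²). Setting ∂π_L/∂q_L = 0: 269 - 4q_L - (q_J) = 0.
Best responses: q_J = (260 - q_L)/4, q_L = (269 - q_J)/4.
Solving the pair: q_J = 257/5, q_L = 272/5.
Total output Q = 529/5, so price P = 398 - 529/5 = 1461/5.

292.20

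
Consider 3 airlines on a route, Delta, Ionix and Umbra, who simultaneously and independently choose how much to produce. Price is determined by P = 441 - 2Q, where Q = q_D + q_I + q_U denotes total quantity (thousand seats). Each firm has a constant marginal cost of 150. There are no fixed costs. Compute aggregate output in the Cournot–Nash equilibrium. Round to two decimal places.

109.13

Each firm earns π_i = (441 - 2Q)q_i - 150q_i.
Setting ∂π_i/∂q_i = 0 with rivals' quantities fixed: 291 - 4q_i - 2·Σ_{j≠i} q_j = 0.
With identical firms every q_j equals q_i, so Σ_{j≠i} q_j = 2q_i and 291 = 8q_i, giving q_i = 291/8.
Total output Q = 291/8 + 291/8 + 291/8 = 873/8.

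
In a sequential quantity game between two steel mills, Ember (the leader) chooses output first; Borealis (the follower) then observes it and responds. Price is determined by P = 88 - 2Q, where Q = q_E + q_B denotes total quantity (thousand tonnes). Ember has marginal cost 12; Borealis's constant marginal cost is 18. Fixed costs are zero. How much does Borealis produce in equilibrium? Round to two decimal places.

7.25

The follower Borealis best-responds to any q_E: π_B = (88 - 2Q)q_B - 18q_B.
∂π_B/∂q_B = 70 - 2q_E - 4q_B = 0 gives the reaction function q_B = (70 - 2q_E)/4.
The leader anticipates this reaction. Substituting into P = 88 - 2Q gives P = 53 - q_E, so π_E = (53 - q_E)q_E - 12q_E.
The leader's first-order condition 41 - 2q_E = 0 yields q_E = 41/2.
Then q_B = (70 - 2·(41/2))/4 = 29/4.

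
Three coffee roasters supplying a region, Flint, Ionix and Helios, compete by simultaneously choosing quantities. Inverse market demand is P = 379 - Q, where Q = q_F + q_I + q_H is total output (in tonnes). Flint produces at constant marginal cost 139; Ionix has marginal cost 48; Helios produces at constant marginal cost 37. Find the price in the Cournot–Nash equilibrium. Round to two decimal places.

150.75

Flint's profit: π_F = (379 - Q)q_F - (139q_F). Setting ∂π_F/∂q_F = 0: 240 - 2q_F - (q_I + q_H) = 0.
Ionix's first-order condition: 331 - 2q_I - (q_F + q_H) = 0.
Helios's first-order condition: 342 - 2q_H - (q_F + q_I) = 0.
Summing all 3 equations gives 913 − 4Q = 0, hence Q = 913/4.
Back-substituting: q_F = (240 − 913/4) = 47/4, q_I = (331 − 913/4) = 411/4, q_H = (342 − 913/4) = 455/4.
Total output Q = 913/4, so price P = 379 - 913/4 = 603/4.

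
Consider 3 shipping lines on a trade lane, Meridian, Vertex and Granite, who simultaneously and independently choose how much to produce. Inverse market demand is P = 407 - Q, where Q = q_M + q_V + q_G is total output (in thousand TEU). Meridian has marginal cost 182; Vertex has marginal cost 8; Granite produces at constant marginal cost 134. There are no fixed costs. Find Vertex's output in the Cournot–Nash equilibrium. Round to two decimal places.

Meridian's profit: π_M = (407 - Q)q_M - (182q_M). Setting ∂π_M/∂q_M = 0: 225 - 2q_M - (q_V + q_G) = 0.
Vertex's first-order condition: 399 - 2q_V - (q_M + q_G) = 0.
Granite's profit: π_G = (407 - Q)q_G - (134q_G). Setting ∂π_G/∂q_G = 0: 273 - 2q_G - (q_M + q_V) = 0.
Adding the 3 first-order conditions: 897 − 4Q = 0, so Q = 897/4.
Back-substituting: q_M = (225 − 897/4) = 3/4, q_V = (399 − 897/4) = 699/4, q_G = (273 − 897/4) = 195/4.

174.75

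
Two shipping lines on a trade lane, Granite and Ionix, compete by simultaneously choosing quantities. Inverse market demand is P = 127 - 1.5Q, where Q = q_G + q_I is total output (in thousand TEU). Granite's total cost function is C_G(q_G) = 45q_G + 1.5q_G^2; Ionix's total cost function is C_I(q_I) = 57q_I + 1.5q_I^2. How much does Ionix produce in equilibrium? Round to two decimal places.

Granite's profit: π_G = (127 - 1.5Q)q_G - (45q_G + (3/2)q_G²). Setting ∂π_G/∂q_G = 0: 82 - 6q_G - (3/2)(q_I) = 0.
Ionix's profit: π_I = (127 - 1.5Q)q_I - (57q_I + (3/2)q_I²). Setting ∂π_I/∂q_I = 0: 70 - 6q_I - (3/2)(q_G) = 0.
So q_G = (82 - (3/2)q_I)/6 and q_I = (70 - (3/2)q_G)/6.
Substituting one into the other gives q_G = 172/15 and q_I = 44/5.

8.80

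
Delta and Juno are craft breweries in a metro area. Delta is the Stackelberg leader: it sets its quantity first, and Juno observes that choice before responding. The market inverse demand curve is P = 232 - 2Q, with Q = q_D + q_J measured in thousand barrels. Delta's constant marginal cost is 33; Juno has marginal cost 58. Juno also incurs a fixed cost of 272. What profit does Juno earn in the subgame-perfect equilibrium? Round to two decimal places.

The follower Juno best-responds to any q_D: π_J = (232 - 2Q)q_J - 58q_J.
∂π_J/∂q_J = 174 - 2q_D - 4q_J = 0 gives the reaction function q_J = (174 - 2q_D)/4.
Delta substitutes q_J(q_D) into its own profit: π_D = q_D(232 - 2q_D - (174 - 2q_D)/2) - 33q_D = (145 - q_D)q_D - 33q_D.
Maximising: ∂π_D/∂q_D = 112 - 2q_D = 0, giving q_D = 56.
Then q_J = (174 - 2·56)/4 = 31/2.
Price P = 232 - 2·(143/2) = 89.
Juno's profit: (89 - 58)·(31/2) - 272 = 417/2.

208.50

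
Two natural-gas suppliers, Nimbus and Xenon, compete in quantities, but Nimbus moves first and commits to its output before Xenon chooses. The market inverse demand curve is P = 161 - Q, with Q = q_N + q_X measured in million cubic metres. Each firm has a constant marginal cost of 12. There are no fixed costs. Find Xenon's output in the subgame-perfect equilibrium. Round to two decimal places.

37.25

Solve by backward induction. Given q_N, the follower Xenon maximises π_X = (161 - q_N - q_X)q_X - 12q_X.
Setting the follower's marginal profit to zero, 149 - q_N - 2q_X = 0, i.e. q_X = (149 - q_N)/2.
Nimbus substitutes q_X(q_N) into its own profit: π_N = q_N(161 - q_N - (149 - q_N)/2) - 12q_N = (173/2 - (1/2)q_N)q_N - 12q_N.
Leader FOC: 149/2 - q_N = 0, so q_N = 149/2.
Then q_X = (149 - 149/2)/2 = 149/4.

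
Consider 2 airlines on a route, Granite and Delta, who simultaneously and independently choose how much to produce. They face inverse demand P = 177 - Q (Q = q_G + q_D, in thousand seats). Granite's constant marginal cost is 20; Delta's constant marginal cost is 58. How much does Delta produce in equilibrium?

Granite's profit: π_G = (177 - Q)q_G - (20q_G). Setting ∂π_G/∂q_G = 0: 157 - 2q_G - (q_D) = 0.
Delta's first-order condition: 119 - 2q_D - (q_G) = 0.
Best responses: q_G = (157 - q_D)/2, q_D = (119 - q_G)/2.
Solving the pair: q_G = 65, q_D = 27.

27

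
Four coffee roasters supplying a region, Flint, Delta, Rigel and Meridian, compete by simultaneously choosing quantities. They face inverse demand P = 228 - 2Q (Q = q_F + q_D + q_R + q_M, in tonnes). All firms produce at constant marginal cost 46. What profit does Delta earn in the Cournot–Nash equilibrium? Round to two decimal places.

A representative firm's profit is π_i = q_i(228 - 2Q) - 46q_i.
Setting ∂π_i/∂q_i = 0 with rivals' quantities fixed: 182 - 4q_i - 2·Σ_{j≠i} q_j = 0.
With identical firms every q_j equals q_i, so Σ_{j≠i} q_j = 3q_i and 182 = 10q_i, giving q_i = 91/5.
Price P = 228 - 2·(364/5) = 412/5.
Delta's profit: (412/5 - 46)·(91/5) = 662.4800.

662.48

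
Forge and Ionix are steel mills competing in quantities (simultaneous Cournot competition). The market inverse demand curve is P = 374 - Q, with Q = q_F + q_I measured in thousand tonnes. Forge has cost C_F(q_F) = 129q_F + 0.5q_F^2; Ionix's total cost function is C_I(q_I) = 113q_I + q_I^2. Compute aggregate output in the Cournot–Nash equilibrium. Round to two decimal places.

Forge's profit: π_F = (374 - Q)q_F - (129q_F + (1/2)q_F²). Setting ∂π_F/∂q_F = 0: 245 - 3q_F - (q_I) = 0.
Ionix's first-order condition: 261 - 4q_I - (q_F) = 0.
Rearranging gives the reaction functions q_F = (245 - q_I)/3 and q_I = (261 - q_F)/4.
Substituting one into the other gives q_F = 719/11 and q_I = 538/11.
Total output Q = 719/11 + 538/11 = 1257/11.

114.27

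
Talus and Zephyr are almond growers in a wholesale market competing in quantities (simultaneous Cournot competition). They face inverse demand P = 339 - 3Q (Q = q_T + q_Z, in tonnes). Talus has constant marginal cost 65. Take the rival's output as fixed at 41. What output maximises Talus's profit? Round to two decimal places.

25.17

With the rival's output fixed at 41, Talus's profit is π_T = (339 - 3·41 - 3q_T)q_T - (65q_T) = (216 - 3q_T)q_T - (65q_T).
∂π_T/∂q_T = 151 - 6q_T = 0, so q_T = 151/6.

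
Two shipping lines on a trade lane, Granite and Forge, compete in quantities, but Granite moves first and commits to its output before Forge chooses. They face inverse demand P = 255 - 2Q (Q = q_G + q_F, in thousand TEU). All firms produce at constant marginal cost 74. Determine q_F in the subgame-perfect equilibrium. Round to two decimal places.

22.63

Solve by backward induction. Given q_G, the follower Forge maximises π_F = (255 - 2q_G - 2q_F)q_F - 74q_F.
Follower FOC: 181 - 2q_G - 4q_F = 0, so q_F(q_G) = (181 - 2q_G)/4.
Granite substitutes q_F(q_G) into its own profit: π_G = q_G(255 - 2q_G - (181 - 2q_G)/2) - 74q_G = (329/2 - q_G)q_G - 74q_G.
Maximising: ∂π_G/∂q_G = 181/2 - 2q_G = 0, giving q_G = 181/4.
Then q_F = (181 - 2·(181/4))/4 = 181/8.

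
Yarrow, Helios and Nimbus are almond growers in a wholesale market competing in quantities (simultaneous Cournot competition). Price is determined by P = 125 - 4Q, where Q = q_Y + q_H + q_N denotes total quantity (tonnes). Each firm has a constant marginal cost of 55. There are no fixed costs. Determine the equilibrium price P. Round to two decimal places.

72.50

Each firm earns π_i = (125 - 4Q)q_i - 55q_i.
Setting ∂π_i/∂q_i = 0 with rivals' quantities fixed: 70 - 8q_i - 4·Σ_{j≠i} q_j = 0.
With identical firms every q_j equals q_i, so Σ_{j≠i} q_j = 2q_i and 70 = 16q_i, giving q_i = 35/8.
Total output Q = 105/8, so price P = 125 - 4·(105/8) = 145/2.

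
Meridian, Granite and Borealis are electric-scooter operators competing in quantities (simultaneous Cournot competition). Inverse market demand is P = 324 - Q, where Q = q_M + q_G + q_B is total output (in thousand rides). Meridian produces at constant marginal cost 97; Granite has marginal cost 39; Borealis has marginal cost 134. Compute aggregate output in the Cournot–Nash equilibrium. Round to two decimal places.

Meridian's profit: π_M = (324 - Q)q_M - (97q_M). Setting ∂π_M/∂q_M = 0: 227 - 2q_M - (q_G + q_B) = 0.
Granite's first-order condition: 285 - 2q_G - (q_M + q_B) = 0.
Borealis's profit: π_B = (324 - Q)q_B - (134q_B). Setting ∂π_B/∂q_B = 0: 190 - 2q_B - (q_M + q_G) = 0.
Adding the 3 first-order conditions: 702 − 4Q = 0, so Q = 351/2.
Back-substituting: q_M = (227 − 351/2) = 103/2, q_G = (285 − 351/2) = 219/2, q_B = (190 − 351/2) = 29/2.
Total output Q = 103/2 + 219/2 + 29/2 = 351/2.

175.50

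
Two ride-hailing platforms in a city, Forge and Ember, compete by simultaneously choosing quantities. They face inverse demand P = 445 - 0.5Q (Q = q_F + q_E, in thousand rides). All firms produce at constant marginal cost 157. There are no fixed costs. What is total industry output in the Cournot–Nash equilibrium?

384

Each firm earns π_i = (445 - 0.5Q)q_i - 157q_i.
First-order condition (treating rivals' output as given): 288 - q_i - (1/2)q_j = 0.
With identical firms every q_j equals q_i, so q_j = q_i and 288 = (3/2)q_i, giving q_i = 192.
Total output Q = 192 + 192 = 384.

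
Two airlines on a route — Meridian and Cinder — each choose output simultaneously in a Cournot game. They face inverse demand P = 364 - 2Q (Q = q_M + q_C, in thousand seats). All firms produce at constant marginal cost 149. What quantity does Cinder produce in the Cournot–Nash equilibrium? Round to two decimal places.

A representative firm's profit is π_i = q_i(364 - 2Q) - 149q_i.
Setting ∂π_i/∂q_i = 0 with rivals' quantities fixed: 215 - 4q_i - 2q_j = 0.
By symmetry each firm produces the same amount; substituting q_j = q_i yields q_i = 215/6.

35.83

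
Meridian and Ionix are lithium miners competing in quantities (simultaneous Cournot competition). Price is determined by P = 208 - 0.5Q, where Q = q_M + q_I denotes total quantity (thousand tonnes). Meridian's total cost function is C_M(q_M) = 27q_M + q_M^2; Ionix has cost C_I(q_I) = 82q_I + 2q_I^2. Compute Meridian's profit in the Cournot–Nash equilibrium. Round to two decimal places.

Meridian's profit: π_M = (208 - 0.5Q)q_M - (27q_M + q_M²). Setting ∂π_M/∂q_M = 0: 181 - 3q_M - (1/2)(q_I) = 0.
Ionix's profit: π_I = (208 - 0.5Q)q_I - (82q_I + 2q_I²). Setting ∂π_I/∂q_I = 0: 126 - 5q_I - (1/2)(q_M) = 0.
So q_M = (181 - (1/2)q_I)/3 and q_I = (126 - (1/2)q_M)/5.
Substituting one into the other gives q_M = 57.0847 and q_I = 1150/59.
Price P = 208 - (1/2)·76.5763 = 169.7119.
Meridian's profit: 169.7119·57.0847 - 27·57.0847 - 57.0847² = 4888.0023.

4888.00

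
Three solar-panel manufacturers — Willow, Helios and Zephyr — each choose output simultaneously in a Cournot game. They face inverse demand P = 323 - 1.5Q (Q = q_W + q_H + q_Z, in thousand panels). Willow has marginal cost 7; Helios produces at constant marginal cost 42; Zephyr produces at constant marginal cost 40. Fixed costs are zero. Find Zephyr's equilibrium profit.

2646

Willow's profit: π_W = (323 - 1.5Q)q_W - (7q_W). Setting ∂π_W/∂q_W = 0: 316 - 3q_W - (3/2)(q_H + q_Z) = 0.
Helios's profit: π_H = (323 - 1.5Q)q_H - (42q_H). Setting ∂π_H/∂q_H = 0: 281 - 3q_H - (3/2)(q_W + q_Z) = 0.
Zephyr's first-order condition: 283 - 3q_Z - (3/2)(q_W + q_H) = 0.
Adding the 3 first-order conditions: 880 − 6Q = 0, so Q = 440/3.
Back-substituting: q_W = (316 − 220)/(3/2) = 64, q_H = (281 − 220)/(3/2) = 122/3, q_Z = (283 − 220)/(3/2) = 42.
Price P = 323 - (3/2)·(440/3) = 103.
Zephyr's profit: (103 - 40)·42 = 2646.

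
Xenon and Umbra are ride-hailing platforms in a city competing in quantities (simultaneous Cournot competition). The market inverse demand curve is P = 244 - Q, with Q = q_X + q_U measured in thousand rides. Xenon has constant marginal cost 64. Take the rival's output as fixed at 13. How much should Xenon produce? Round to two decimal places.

With the rival's output fixed at 13, Xenon's profit is π_X = (244 - 13 - q_X)q_X - (64q_X) = (231 - q_X)q_X - (64q_X).
∂π_X/∂q_X = 167 - 2q_X = 0, so q_X = 167/2.

83.50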